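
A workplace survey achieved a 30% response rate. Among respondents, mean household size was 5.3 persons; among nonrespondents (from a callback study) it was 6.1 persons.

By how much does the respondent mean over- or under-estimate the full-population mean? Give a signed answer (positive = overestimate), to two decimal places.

-0.56

Nonresponse fraction = 1 − 0.3 = 0.7.
Bias = (nonresponse fraction) × (respondent mean − nonrespondent mean)
     = 0.7 × (5.3 − 6.1) = 0.7 × -0.8 = -0.56.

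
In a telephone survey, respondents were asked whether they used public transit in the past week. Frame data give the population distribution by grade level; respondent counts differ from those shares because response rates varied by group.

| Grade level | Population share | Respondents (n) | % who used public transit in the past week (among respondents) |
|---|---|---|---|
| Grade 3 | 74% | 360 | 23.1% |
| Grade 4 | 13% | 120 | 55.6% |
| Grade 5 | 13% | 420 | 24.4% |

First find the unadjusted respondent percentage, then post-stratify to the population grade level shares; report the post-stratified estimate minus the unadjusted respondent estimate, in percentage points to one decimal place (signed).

Without adjustment, the pooled respondent share is:
  (360/900)×23.1 + (120/900)×55.6 + (420/900)×24.4 = 28.04%
Post-stratifying to population shares instead:
  0.74×23.1 + 0.13×55.6 + 0.13×24.4 = 27.494%
Difference = 27.494 − 28.04 = -0.546 pp.

-0.5 percentage points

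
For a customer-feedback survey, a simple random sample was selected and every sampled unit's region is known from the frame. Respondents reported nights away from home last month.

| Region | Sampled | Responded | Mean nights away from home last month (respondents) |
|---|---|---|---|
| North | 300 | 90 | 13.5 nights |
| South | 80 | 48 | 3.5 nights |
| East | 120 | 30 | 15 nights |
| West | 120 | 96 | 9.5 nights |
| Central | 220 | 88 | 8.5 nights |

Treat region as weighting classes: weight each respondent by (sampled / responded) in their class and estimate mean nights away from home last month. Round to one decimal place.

10.9

Response rates by class: North 90/300 = 30%, South 48/80 = 60%, East 30/120 = 25%, West 96/120 = 80%, Central 88/220 = 40%.
Weighting each respondent by the inverse class response rate inflates each class back to its sampled size, so the class weight is n_sampled:
  North: 300 × 13.5 = 4050
  South: 80 × 3.5 = 280
  East: 120 × 15 = 1800
  West: 120 × 9.5 = 1140
  Central: 220 × 8.5 = 1870
Adjusted estimate = 9140 / 840 = 10.881 → 10.9.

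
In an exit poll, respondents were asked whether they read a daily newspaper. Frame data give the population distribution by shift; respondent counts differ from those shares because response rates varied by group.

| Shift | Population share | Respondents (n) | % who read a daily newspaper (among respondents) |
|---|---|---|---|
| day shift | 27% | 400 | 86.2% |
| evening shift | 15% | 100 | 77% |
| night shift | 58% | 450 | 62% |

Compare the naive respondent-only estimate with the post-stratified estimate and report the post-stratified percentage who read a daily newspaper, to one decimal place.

70.8%

Without adjustment, the pooled respondent share is:
  (400/950)×86.2 + (100/950)×77 + (450/950)×62 = 73.7684%
Reweighting by population shift shares:
  0.27×86.2 + 0.15×77 + 0.58×62 = 70.784%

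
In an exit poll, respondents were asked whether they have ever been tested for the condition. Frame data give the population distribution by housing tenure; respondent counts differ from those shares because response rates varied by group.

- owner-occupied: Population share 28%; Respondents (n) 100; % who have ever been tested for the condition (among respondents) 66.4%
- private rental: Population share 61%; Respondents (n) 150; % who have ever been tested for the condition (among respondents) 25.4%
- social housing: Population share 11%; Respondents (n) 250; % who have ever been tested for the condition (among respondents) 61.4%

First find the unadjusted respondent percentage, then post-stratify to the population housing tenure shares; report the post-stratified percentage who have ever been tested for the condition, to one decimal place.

40.8%

Naive respondent-only estimate (weights = respondent counts):
  (100/500)×66.4 + (150/500)×25.4 + (250/500)×61.4 = 51.6%
Post-stratifying to population shares instead:
  0.28×66.4 + 0.61×25.4 + 0.11×61.4 = 40.84%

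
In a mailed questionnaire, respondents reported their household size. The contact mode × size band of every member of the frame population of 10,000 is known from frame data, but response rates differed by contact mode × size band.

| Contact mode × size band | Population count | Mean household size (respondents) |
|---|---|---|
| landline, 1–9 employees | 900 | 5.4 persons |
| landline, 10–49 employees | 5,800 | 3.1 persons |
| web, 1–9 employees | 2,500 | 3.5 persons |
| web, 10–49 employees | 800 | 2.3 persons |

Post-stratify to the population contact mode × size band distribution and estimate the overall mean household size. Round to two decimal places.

Each cell contributes population-share × respondent value:
  landline, 1–9 employees: (900/10,000) × 5.4 = 0.486
  landline, 10–49 employees: (5,800/10,000) × 3.1 = 1.798
  web, 1–9 employees: (2,500/10,000) × 3.5 = 0.875
  web, 10–49 employees: (800/10,000) × 2.3 = 0.184
Post-stratified estimate = 3.343 → 3.34.

3.34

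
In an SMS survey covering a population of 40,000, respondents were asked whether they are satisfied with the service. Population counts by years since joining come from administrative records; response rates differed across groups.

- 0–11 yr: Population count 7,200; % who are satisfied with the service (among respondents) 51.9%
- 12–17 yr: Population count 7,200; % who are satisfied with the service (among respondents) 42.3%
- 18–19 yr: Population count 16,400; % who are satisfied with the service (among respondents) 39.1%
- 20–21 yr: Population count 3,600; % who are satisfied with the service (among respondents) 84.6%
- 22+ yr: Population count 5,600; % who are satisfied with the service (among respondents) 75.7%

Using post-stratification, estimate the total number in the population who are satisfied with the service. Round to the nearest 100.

20,500

Each cell contributes its population count × the respondent rate:
  0–11 yr: 7,200 × 51.9% = 3736.8
  12–17 yr: 7,200 × 42.3% = 3045.6
  18–19 yr: 16,400 × 39.1% = 6412.4
  20–21 yr: 3,600 × 84.6% = 3045.6
  22+ yr: 5,600 × 75.7% = 4239.2
Estimated total = 20479.6 → 20,500.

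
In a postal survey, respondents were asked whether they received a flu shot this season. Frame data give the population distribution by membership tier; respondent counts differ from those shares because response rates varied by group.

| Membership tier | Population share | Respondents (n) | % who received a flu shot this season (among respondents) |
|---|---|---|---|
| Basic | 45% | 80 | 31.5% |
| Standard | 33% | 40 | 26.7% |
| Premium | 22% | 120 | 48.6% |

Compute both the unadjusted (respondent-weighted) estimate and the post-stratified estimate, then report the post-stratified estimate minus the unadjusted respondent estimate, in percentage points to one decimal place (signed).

Without adjustment, the pooled respondent share is:
  (80/240)×31.5 + (40/240)×26.7 + (120/240)×48.6 = 39.25%
Post-stratified estimate weights by population shares:
  0.45×31.5 + 0.33×26.7 + 0.22×48.6 = 33.678%
Difference = 33.678 − 39.25 = -5.572 pp.

-5.6 percentage points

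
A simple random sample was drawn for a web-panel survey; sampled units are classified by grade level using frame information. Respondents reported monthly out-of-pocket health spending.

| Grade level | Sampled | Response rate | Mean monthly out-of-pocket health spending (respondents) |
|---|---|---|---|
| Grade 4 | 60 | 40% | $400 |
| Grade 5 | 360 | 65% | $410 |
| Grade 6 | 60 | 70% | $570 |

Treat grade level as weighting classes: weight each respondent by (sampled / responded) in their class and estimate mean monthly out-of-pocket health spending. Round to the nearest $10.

With weight = n_sampled/n_responded per class, the weighted class total is n_sampled:
  Grade 4: 60 × 400 = 24,000
  Grade 5: 360 × 410 = 147,600
  Grade 6: 60 × 570 = 34,200
Adjusted estimate = 205,800 / 480 = 428.75 → $430.

$430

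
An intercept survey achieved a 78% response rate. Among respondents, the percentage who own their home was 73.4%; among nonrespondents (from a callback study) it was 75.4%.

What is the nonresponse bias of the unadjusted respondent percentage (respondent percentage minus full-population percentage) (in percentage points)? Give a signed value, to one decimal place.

-0.4 percentage points

Nonresponse fraction = 1 − 0.78 = 0.22.
Bias = (nonresponse fraction) × (respondent percentage − nonrespondent percentage)
     = 0.22 × (73.4 − 75.4) = 0.22 × -2 = -0.44.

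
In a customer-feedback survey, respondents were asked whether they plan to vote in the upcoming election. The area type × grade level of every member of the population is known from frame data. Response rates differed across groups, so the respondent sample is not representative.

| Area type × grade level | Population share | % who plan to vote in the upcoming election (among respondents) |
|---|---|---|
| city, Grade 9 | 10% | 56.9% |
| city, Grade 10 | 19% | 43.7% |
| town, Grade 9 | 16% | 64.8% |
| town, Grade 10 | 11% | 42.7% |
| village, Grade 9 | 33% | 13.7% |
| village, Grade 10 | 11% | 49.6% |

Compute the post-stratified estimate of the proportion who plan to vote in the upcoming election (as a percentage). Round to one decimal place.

Post-stratification weights by population share, not respondent share:
  city, Grade 9: 0.1 × 56.9 = 5.69
  city, Grade 10: 0.19 × 43.7 = 8.303
  town, Grade 9: 0.16 × 64.8 = 10.368
  town, Grade 10: 0.11 × 42.7 = 4.697
  village, Grade 9: 0.33 × 13.7 = 4.521
  village, Grade 10: 0.11 × 49.6 = 5.456
Post-stratified estimate = 39.035 → 39.0%.

39.0%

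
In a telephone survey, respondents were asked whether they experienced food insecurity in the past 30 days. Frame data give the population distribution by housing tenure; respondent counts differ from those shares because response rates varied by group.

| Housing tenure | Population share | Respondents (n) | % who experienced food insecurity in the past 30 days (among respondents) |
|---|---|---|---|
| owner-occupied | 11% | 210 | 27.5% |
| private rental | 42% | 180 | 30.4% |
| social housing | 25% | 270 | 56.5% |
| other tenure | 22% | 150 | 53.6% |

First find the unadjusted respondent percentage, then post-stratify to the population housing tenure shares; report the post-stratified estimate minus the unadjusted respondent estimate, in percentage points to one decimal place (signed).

Without adjustment, the pooled respondent share is:
  (210/810)×27.5 + (180/810)×30.4 + (270/810)×56.5 + (150/810)×53.6 = 42.6444%
Post-stratifying to population shares instead:
  0.11×27.5 + 0.42×30.4 + 0.25×56.5 + 0.22×53.6 = 41.71%
Difference = 41.71 − 42.6444 = -0.9344 pp.

-0.9 percentage points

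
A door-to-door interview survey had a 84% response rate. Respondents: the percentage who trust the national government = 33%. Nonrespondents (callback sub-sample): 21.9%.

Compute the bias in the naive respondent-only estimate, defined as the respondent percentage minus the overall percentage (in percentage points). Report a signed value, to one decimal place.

+1.8 percentage points

Nonresponse fraction = 1 − 0.84 = 0.16.
Bias = (nonresponse fraction) × (respondent percentage − nonrespondent percentage)
     = 0.16 × (33 − 21.9) = 0.16 × 11.1 = 1.776.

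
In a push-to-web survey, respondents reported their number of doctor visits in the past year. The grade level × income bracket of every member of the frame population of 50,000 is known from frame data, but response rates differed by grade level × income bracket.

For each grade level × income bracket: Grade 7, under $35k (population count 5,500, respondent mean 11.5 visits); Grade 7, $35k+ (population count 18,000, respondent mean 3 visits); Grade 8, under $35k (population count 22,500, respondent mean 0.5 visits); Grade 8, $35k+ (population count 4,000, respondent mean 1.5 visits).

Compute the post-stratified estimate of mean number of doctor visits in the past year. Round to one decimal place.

Reweight to the known grade level × income bracket distribution:
  Grade 7, under $35k: (5,500/50,000) × 11.5 = 1.265
  Grade 7, $35k+: (18,000/50,000) × 3 = 1.08
  Grade 8, under $35k: (22,500/50,000) × 0.5 = 0.225
  Grade 8, $35k+: (4,000/50,000) × 1.5 = 0.12
Post-stratified estimate = 2.69 → 2.7.

2.7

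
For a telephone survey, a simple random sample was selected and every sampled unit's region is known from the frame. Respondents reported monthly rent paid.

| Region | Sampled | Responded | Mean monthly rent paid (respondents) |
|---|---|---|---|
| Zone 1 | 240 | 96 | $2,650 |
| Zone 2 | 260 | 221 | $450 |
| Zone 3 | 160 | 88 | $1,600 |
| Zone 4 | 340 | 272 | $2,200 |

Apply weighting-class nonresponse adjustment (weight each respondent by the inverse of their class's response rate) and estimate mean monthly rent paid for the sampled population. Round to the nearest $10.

$1,760

Response rates by class: Zone 1 96/240 = 40%, Zone 2 221/260 = 85%, Zone 3 88/160 = 55%, Zone 4 272/340 = 80%.
Weighting each respondent by the inverse class response rate inflates each class back to its sampled size, so the class weight is n_sampled:
  Zone 1: 240 × 2650 = 636,000
  Zone 2: 260 × 450 = 117,000
  Zone 3: 160 × 1600 = 256,000
  Zone 4: 340 × 2200 = 748,000
Adjusted estimate = 1,757,000 / 1,000 = 1757 → $1,760.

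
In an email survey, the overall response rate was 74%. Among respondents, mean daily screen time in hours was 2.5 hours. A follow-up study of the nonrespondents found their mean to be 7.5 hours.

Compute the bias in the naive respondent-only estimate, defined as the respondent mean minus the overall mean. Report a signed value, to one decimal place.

-1.3

Nonresponse fraction = 1 − 0.74 = 0.26.
Bias = (nonresponse fraction) × (respondent mean − nonrespondent mean)
     = 0.26 × (2.5 − 7.5) = 0.26 × -5 = -1.3.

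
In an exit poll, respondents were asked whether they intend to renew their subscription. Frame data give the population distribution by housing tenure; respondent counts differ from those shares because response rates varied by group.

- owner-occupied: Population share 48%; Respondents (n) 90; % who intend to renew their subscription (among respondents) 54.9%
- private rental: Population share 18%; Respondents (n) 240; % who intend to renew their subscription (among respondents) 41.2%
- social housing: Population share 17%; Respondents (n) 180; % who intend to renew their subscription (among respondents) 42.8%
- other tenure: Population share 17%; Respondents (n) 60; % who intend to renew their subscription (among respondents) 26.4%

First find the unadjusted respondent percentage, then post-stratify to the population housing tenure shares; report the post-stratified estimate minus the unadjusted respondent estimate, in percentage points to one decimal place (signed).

Unadjusted (pooled respondent) estimate weights by respondent counts:
  (90/570)×54.9 + (240/570)×41.2 + (180/570)×42.8 + (60/570)×26.4 = 42.3105%
Post-stratified estimate weights by population shares:
  0.48×54.9 + 0.18×41.2 + 0.17×42.8 + 0.17×26.4 = 45.532%
Difference = 45.532 − 42.3105 = 3.2215 pp.

+3.2 percentage points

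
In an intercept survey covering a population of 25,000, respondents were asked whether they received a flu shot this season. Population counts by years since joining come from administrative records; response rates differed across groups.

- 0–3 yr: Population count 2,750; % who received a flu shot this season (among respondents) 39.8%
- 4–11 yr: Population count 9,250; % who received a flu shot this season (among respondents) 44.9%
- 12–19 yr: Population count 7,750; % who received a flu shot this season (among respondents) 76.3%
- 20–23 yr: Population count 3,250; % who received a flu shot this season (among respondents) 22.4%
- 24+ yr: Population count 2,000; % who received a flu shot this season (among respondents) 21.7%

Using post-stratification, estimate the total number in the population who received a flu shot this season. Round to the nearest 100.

Each cell contributes its population count × the respondent rate:
  0–3 yr: 2,750 × 39.8% = 1094.5
  4–11 yr: 9,250 × 44.9% = 4153.25
  12–19 yr: 7,750 × 76.3% = 5913.25
  20–23 yr: 3,250 × 22.4% = 728
  24+ yr: 2,000 × 21.7% = 434
Estimated total = 12,323 → 12,300.

12,300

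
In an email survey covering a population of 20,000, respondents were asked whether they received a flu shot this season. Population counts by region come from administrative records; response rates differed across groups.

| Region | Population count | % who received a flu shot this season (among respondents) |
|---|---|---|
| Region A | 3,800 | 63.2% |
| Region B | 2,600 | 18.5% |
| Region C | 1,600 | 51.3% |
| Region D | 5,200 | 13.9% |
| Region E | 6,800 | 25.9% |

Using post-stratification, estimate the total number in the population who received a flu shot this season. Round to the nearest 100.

6,200

Estimated count per cell = population count × respondent percentage:
  Region A: 3,800 × 63.2% = 2401.6
  Region B: 2,600 × 18.5% = 481
  Region C: 1,600 × 51.3% = 820.8
  Region D: 5,200 × 13.9% = 722.8
  Region E: 6,800 × 25.9% = 1761.2
Estimated total = 6187.4 → 6,200.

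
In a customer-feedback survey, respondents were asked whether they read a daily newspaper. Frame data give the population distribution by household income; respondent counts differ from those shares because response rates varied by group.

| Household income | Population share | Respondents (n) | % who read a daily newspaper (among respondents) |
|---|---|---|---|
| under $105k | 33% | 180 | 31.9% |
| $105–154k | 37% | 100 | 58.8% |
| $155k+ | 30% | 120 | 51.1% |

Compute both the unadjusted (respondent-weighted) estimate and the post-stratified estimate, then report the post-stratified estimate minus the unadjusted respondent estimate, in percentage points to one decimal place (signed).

+3.2 percentage points

Naive respondent-only estimate (weights = respondent counts):
  (180/400)×31.9 + (100/400)×58.8 + (120/400)×51.1 = 44.385%
Post-stratifying to population shares instead:
  0.33×31.9 + 0.37×58.8 + 0.3×51.1 = 47.613%
Difference = 47.613 − 44.385 = 3.228 pp.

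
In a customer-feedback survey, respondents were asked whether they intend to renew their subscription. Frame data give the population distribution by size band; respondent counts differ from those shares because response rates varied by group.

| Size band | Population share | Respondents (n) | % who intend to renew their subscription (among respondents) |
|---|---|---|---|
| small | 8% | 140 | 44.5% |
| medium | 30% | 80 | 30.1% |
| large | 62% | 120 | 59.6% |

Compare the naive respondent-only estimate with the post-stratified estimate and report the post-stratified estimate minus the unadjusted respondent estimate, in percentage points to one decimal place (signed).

+3.1 percentage points

Without adjustment, the pooled respondent share is:
  (140/340)×44.5 + (80/340)×30.1 + (120/340)×59.6 = 46.4412%
Post-stratified estimate weights by population shares:
  0.08×44.5 + 0.3×30.1 + 0.62×59.6 = 49.542%
Difference = 49.542 − 46.4412 = 3.1008 pp.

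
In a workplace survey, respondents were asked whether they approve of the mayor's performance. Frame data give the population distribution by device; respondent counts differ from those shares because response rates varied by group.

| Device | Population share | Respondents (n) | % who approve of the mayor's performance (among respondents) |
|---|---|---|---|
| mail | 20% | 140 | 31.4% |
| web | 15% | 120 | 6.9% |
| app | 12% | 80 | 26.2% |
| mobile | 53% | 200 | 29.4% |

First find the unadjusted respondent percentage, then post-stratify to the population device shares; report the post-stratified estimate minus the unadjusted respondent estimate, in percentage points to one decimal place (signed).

Without adjustment, the pooled respondent share is:
  (140/540)×31.4 + (120/540)×6.9 + (80/540)×26.2 + (200/540)×29.4 = 24.4444%
Post-stratifying to population shares instead:
  0.2×31.4 + 0.15×6.9 + 0.12×26.2 + 0.53×29.4 = 26.041%
Difference = 26.041 − 24.4444 = 1.5966 pp.

+1.6 percentage points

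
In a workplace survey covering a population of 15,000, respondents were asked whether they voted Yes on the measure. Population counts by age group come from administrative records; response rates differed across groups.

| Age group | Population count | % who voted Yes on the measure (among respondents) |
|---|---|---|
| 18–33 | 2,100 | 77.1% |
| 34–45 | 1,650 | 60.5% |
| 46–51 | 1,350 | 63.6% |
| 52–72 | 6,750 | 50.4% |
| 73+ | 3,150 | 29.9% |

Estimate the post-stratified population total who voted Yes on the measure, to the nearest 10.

Estimated count per cell = population count × respondent percentage:
  18–33: 2,100 × 77.1% = 1619.1
  34–45: 1,650 × 60.5% = 998.25
  46–51: 1,350 × 63.6% = 858.6
  52–72: 6,750 × 50.4% = 3402
  73+: 3,150 × 29.9% = 941.85
Estimated total = 7819.8 → 7,820.

7,820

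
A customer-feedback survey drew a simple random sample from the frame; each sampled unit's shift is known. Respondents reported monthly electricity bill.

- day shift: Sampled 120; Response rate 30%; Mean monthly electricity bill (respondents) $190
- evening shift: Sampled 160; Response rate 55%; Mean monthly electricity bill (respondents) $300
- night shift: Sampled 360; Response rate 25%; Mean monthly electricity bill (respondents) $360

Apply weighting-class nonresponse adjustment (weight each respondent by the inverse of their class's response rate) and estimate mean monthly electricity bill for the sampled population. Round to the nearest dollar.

Weighting each respondent by the inverse class response rate inflates each class back to its sampled size, so the class weight is n_sampled:
  day shift: 120 × 190 = 22,800
  evening shift: 160 × 300 = 48,000
  night shift: 360 × 360 = 129,600
Adjusted estimate = 200,400 / 640 = 313.125 → $313.

$313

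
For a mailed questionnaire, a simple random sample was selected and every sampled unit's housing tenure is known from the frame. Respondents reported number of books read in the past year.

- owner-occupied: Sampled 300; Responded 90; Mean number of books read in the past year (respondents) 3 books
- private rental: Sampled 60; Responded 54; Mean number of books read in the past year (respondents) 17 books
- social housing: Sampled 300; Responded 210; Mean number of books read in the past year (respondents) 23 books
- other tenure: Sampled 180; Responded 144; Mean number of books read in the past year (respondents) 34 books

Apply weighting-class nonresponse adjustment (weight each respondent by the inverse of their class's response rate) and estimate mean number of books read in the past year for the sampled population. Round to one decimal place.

17.8

Class response rates: owner-occupied 90/300 = 30%, private rental 54/60 = 90%, social housing 210/300 = 70%, other tenure 144/180 = 80%.
Weighting each respondent by the inverse class response rate inflates each class back to its sampled size, so the class weight is n_sampled:
  owner-occupied: 300 × 3 = 900
  private rental: 60 × 17 = 1020
  social housing: 300 × 23 = 6900
  other tenure: 180 × 34 = 6120
Adjusted estimate = 14,940 / 840 = 17.7857 → 17.8.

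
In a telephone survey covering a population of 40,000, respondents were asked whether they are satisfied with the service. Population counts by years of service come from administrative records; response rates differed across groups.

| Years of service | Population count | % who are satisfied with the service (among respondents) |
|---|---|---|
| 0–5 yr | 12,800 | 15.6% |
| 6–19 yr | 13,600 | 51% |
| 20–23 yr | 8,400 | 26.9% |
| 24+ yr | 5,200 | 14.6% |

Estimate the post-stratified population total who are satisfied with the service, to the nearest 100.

Each cell contributes its population count × the respondent rate:
  0–5 yr: 12,800 × 15.6% = 1996.8
  6–19 yr: 13,600 × 51% = 6936
  20–23 yr: 8,400 × 26.9% = 2259.6
  24+ yr: 5,200 × 14.6% = 759.2
Estimated total = 11951.6 → 12,000.

12,000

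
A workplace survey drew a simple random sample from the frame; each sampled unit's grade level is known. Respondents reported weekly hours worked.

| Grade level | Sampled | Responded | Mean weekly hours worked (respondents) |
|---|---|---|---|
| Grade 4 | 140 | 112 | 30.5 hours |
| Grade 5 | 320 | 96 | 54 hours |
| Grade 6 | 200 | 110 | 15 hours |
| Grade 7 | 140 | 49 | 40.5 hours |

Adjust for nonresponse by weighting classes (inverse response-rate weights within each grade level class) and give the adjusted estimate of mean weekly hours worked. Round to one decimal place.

37.8

Class response rates: Grade 4 112/140 = 80%, Grade 5 96/320 = 30%, Grade 6 110/200 = 55%, Grade 7 49/140 = 35%.
Inverse-response-rate weighting restores each class to its sampled count, so class totals weight by n_sampled:
  Grade 4: 140 × 30.5 = 4270
  Grade 5: 320 × 54 = 17,280
  Grade 6: 200 × 15 = 3000
  Grade 7: 140 × 40.5 = 5670
Adjusted estimate = 30,220 / 800 = 37.775 → 37.8.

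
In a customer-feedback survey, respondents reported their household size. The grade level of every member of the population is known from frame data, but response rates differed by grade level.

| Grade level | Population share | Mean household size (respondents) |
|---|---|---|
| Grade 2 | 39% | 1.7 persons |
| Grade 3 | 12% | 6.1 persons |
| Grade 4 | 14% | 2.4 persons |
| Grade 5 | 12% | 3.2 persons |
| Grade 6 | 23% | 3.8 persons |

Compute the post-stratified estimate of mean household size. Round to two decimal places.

2.99

Post-stratification weights by population share, not respondent share:
  Grade 2: 0.39 × 1.7 = 0.663
  Grade 3: 0.12 × 6.1 = 0.732
  Grade 4: 0.14 × 2.4 = 0.336
  Grade 5: 0.12 × 3.2 = 0.384
  Grade 6: 0.23 × 3.8 = 0.874
Post-stratified estimate = 2.989 → 2.99.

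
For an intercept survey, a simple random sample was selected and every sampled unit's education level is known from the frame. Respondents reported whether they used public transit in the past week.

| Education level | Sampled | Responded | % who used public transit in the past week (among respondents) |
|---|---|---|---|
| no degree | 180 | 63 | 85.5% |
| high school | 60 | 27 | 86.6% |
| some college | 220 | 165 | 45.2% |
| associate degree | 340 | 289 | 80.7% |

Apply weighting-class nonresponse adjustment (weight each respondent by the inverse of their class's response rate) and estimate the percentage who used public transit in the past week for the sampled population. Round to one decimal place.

72.5%

Response rates by class: no degree 63/180 = 35%, high school 27/60 = 45%, some college 165/220 = 75%, associate degree 289/340 = 85%.
Each respondent's weight = sampled/responded in their class; summing within a class gives n_sampled, so:
  no degree: 180 × 85.5 = 15,390
  high school: 60 × 86.6 = 5196
  some college: 220 × 45.2 = 9944
  associate degree: 340 × 80.7 = 27,438
Adjusted estimate = 57,968 / 800 = 72.46 → 72.5%.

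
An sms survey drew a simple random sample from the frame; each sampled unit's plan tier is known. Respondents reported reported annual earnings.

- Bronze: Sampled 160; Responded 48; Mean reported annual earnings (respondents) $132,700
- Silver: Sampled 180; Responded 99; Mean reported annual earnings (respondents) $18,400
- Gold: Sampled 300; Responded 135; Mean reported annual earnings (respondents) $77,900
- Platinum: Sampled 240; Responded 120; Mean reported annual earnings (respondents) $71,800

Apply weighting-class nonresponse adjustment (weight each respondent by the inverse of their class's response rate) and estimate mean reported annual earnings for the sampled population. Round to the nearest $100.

Response rates by class: Bronze 48/160 = 30%, Silver 99/180 = 55%, Gold 135/300 = 45%, Platinum 120/240 = 50%.
Inverse-response-rate weighting restores each class to its sampled count, so class totals weight by n_sampled:
  Bronze: 160 × 132,700 = 21,232,000
  Silver: 180 × 18,400 = 3,312,000
  Gold: 300 × 77,900 = 23,370,000
  Platinum: 240 × 71,800 = 17,232,000
Adjusted estimate = 65,146,000 / 880 = 74029.5 → $74,000.

$74,000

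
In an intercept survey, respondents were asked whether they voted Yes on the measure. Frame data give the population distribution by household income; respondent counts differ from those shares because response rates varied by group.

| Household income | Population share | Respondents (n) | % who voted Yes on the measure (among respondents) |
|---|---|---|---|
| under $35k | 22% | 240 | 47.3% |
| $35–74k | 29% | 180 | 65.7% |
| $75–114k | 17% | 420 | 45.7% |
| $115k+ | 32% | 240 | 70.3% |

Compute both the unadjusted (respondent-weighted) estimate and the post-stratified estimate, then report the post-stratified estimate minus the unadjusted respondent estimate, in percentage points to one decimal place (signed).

Without adjustment, the pooled respondent share is:
  (240/1080)×47.3 + (180/1080)×65.7 + (420/1080)×45.7 + (240/1080)×70.3 = 54.8556%
Reweighting by population household income shares:
  0.22×47.3 + 0.29×65.7 + 0.17×45.7 + 0.32×70.3 = 59.724%
Difference = 59.724 − 54.8556 = 4.8684 pp.

+4.9 percentage points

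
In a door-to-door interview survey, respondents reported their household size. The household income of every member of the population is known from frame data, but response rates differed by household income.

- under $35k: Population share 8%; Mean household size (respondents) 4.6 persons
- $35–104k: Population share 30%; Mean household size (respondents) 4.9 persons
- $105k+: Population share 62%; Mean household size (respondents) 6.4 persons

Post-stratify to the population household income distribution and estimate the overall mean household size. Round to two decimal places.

Post-stratification weights by population share, not respondent share:
  under $35k: 0.08 × 4.6 = 0.368
  $35–104k: 0.3 × 4.9 = 1.47
  $105k+: 0.62 × 6.4 = 3.968
Post-stratified estimate = 5.806 → 5.81.

5.81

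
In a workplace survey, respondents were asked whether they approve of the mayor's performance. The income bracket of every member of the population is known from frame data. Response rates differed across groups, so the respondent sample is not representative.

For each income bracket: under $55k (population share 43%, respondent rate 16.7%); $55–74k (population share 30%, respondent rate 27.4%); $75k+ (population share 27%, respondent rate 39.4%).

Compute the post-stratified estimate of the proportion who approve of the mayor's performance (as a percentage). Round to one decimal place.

Post-stratification weights by population share, not respondent share:
  under $55k: 0.43 × 16.7 = 7.181
  $55–74k: 0.3 × 27.4 = 8.22
  $75k+: 0.27 × 39.4 = 10.638
Post-stratified estimate = 26.039 → 26.0%.

26.0%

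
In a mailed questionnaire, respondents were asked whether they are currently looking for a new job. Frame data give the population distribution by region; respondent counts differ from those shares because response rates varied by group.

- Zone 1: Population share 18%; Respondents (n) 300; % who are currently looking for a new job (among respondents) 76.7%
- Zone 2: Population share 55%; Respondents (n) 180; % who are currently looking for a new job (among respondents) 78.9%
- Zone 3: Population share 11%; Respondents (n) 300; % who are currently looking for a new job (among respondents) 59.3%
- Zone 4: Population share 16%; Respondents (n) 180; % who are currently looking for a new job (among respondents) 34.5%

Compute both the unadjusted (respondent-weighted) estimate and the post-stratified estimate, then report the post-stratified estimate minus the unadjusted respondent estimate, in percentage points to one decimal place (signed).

+5.5 percentage points

Naive respondent-only estimate (weights = respondent counts):
  (300/960)×76.7 + (180/960)×78.9 + (300/960)×59.3 + (180/960)×34.5 = 63.7625%
Post-stratifying to population shares instead:
  0.18×76.7 + 0.55×78.9 + 0.11×59.3 + 0.16×34.5 = 69.244%
Difference = 69.244 − 63.7625 = 5.4815 pp.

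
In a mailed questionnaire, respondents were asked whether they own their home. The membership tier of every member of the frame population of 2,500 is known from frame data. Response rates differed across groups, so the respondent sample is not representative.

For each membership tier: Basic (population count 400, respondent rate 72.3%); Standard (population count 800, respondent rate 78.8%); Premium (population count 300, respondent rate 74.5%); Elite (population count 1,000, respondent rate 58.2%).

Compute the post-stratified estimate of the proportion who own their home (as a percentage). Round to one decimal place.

69.0%

Post-stratification weights by population share, not respondent share:
  Basic: (400/2,500) × 72.3 = 11.568
  Standard: (800/2,500) × 78.8 = 25.216
  Premium: (300/2,500) × 74.5 = 8.94
  Elite: (1,000/2,500) × 58.2 = 23.28
Post-stratified estimate = 69.004 → 69.0%.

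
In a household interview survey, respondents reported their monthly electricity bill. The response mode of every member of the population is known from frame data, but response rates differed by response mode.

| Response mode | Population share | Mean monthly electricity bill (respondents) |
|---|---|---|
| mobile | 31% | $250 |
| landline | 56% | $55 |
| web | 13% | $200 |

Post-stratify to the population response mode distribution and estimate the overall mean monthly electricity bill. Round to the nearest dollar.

Each cell contributes population-share × respondent value:
  mobile: 0.31 × 250 = 77.5
  landline: 0.56 × 55 = 30.8
  web: 0.13 × 200 = 26
Post-stratified estimate = 134.3 → $134.

$134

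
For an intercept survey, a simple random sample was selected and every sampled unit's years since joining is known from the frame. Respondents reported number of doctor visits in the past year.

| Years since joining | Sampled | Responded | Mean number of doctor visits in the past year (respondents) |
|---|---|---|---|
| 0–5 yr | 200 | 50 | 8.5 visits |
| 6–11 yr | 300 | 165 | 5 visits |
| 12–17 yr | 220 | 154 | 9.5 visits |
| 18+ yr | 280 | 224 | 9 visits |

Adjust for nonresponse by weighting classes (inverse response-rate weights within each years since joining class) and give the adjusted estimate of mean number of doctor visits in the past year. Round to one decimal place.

7.8

Response rates by class: 0–5 yr 50/200 = 25%, 6–11 yr 165/300 = 55%, 12–17 yr 154/220 = 70%, 18+ yr 224/280 = 80%.
Each respondent's weight = sampled/responded in their class; summing within a class gives n_sampled, so:
  0–5 yr: 200 × 8.5 = 1700
  6–11 yr: 300 × 5 = 1500
  12–17 yr: 220 × 9.5 = 2090
  18+ yr: 280 × 9 = 2520
Adjusted estimate = 7810 / 1,000 = 7.81 → 7.8.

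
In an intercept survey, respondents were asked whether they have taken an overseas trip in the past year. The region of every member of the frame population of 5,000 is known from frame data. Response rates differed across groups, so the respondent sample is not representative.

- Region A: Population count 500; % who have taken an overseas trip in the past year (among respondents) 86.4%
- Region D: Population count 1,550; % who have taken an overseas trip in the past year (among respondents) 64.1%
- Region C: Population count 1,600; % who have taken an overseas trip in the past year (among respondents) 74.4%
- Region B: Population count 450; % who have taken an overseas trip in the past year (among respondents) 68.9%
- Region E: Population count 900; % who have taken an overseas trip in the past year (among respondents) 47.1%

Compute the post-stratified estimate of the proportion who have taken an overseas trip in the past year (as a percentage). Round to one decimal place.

67.0%

Each cell contributes population-share × respondent value:
  Region A: (500/5,000) × 86.4 = 8.64
  Region D: (1,550/5,000) × 64.1 = 19.871
  Region C: (1,600/5,000) × 74.4 = 23.808
  Region B: (450/5,000) × 68.9 = 6.201
  Region E: (900/5,000) × 47.1 = 8.478
Post-stratified estimate = 66.998 → 67.0%.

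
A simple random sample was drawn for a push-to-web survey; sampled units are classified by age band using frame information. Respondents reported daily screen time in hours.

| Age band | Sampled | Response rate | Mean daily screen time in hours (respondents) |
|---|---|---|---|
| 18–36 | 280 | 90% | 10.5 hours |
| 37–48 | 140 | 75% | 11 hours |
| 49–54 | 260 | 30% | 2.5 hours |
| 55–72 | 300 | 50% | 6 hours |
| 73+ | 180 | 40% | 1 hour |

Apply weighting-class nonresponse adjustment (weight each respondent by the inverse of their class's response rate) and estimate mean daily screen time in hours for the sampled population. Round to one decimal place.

6.1

Inverse-response-rate weighting restores each class to its sampled count, so class totals weight by n_sampled:
  18–36: 280 × 10.5 = 2940
  37–48: 140 × 11 = 1540
  49–54: 260 × 2.5 = 650
  55–72: 300 × 6 = 1800
  73+: 180 × 1 = 180
Adjusted estimate = 7110 / 1,160 = 6.12931 → 6.1.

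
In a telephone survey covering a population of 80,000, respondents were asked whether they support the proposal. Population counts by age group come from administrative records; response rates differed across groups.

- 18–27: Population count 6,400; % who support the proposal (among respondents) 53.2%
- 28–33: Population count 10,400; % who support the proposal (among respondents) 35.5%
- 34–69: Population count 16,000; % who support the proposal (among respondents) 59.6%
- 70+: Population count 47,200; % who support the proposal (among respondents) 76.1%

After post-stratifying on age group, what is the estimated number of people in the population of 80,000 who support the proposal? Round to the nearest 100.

52,600

Each cell contributes its population count × the respondent rate:
  18–27: 6,400 × 53.2% = 3404.8
  28–33: 10,400 × 35.5% = 3692
  34–69: 16,000 × 59.6% = 9536
  70+: 47,200 × 76.1% = 35919.2
Estimated total = 52,552 → 52,600.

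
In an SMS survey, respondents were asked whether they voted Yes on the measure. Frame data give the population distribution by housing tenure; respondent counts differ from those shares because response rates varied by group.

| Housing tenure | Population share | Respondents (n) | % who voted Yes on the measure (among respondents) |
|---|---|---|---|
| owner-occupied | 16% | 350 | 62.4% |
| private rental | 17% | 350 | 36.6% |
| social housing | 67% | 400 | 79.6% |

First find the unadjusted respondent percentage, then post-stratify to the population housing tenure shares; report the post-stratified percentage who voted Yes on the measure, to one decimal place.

Naive respondent-only estimate (weights = respondent counts):
  (350/1100)×62.4 + (350/1100)×36.6 + (400/1100)×79.6 = 60.4455%
Post-stratified estimate weights by population shares:
  0.16×62.4 + 0.17×36.6 + 0.67×79.6 = 69.538%

69.5%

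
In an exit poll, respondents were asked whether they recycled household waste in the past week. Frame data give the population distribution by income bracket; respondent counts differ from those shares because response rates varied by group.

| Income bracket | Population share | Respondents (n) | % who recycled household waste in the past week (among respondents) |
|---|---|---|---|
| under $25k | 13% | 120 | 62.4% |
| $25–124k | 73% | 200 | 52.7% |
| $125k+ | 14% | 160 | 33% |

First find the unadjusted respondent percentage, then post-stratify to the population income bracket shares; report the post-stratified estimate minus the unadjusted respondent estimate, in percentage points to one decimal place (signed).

+2.6 percentage points

Unadjusted (pooled respondent) estimate weights by respondent counts:
  (120/480)×62.4 + (200/480)×52.7 + (160/480)×33 = 48.5583%
Post-stratifying to population shares instead:
  0.13×62.4 + 0.73×52.7 + 0.14×33 = 51.203%
Difference = 51.203 − 48.5583 = 2.6447 pp.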